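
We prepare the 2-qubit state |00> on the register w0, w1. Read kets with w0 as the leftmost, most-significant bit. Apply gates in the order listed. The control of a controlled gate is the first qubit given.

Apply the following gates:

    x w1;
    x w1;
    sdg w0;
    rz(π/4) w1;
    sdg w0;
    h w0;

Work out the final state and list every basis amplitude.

The final amplitudes are -sqrt(2)*exp(7*I*pi/8)/2 on |00>, 0 on |01>, -sqrt(2)*exp(7*I*pi/8)/2 on |10>, 0 on |11>. Key observation: gates 1-2 undo each other exactly, leaving only the rest of the circuit to track.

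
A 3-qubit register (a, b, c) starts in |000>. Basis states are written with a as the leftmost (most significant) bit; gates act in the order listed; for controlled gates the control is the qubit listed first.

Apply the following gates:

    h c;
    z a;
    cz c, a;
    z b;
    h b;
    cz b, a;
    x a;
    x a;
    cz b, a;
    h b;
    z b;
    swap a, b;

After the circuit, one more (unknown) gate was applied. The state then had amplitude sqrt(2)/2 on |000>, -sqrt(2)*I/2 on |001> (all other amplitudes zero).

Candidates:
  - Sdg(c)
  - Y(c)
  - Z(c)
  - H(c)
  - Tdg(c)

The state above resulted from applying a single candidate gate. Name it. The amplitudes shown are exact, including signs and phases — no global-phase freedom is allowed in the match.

It was Sdg(c) that produced the state shown. Key observation: gates 4-11 undo each other exactly, leaving only the rest of the circuit to track.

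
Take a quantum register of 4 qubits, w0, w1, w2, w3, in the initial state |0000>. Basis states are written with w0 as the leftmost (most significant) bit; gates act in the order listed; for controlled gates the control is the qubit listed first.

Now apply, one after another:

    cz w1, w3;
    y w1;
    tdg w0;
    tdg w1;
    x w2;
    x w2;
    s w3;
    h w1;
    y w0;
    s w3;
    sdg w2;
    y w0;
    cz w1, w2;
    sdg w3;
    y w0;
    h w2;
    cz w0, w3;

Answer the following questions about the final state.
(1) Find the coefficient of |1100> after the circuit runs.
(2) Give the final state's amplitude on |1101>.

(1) The final state's coefficient on |1100> equals -exp(3*I*pi/4)/2. Key observation: the block from step 5 through step 6 cancels to the identity and can be dropped.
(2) The final state's coefficient on |1101> equals 0.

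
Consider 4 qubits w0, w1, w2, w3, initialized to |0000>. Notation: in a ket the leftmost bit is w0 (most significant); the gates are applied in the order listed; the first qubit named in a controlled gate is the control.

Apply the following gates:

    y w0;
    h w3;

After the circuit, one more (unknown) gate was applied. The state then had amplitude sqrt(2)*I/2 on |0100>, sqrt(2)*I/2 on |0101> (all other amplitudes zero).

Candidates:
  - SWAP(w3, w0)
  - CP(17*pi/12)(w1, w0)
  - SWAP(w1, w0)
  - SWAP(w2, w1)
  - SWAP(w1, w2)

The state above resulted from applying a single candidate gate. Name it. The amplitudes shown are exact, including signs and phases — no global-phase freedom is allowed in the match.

The applied gate was SWAP(w1, w0).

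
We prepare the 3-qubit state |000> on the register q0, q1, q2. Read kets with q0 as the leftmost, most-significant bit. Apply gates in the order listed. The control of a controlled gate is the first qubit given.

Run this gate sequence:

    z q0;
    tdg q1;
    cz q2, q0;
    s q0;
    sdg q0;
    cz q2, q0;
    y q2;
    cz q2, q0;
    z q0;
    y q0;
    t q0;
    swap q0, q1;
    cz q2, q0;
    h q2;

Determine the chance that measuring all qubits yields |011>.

The probability of measuring |011> is 1/2. Key observation: steps 3-6 multiply out to the identity, so the circuit reduces to the remaining gates.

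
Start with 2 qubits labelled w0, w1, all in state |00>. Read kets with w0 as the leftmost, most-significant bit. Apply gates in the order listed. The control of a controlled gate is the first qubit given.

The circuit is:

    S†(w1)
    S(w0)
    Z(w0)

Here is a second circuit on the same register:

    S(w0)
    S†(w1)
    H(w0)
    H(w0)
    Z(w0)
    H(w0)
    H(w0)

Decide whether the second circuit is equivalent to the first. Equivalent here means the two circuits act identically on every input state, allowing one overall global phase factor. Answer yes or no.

Yes, they are equivalent — the unitaries differ by at most a global phase.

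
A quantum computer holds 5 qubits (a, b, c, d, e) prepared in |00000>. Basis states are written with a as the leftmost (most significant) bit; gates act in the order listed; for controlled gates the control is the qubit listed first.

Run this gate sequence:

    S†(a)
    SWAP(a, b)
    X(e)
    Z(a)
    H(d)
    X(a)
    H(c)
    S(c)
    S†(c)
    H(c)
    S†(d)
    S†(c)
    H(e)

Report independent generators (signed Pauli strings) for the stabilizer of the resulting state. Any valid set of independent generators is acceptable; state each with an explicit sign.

One valid set of independent stabilizer generators is -IIIYI, -IIIIX, -ZIIII, +IZIII, +IIZII (any independent generating set of the same group is equally correct). Key observation: the block from step 7 through step 10 cancels to the identity and can be dropped.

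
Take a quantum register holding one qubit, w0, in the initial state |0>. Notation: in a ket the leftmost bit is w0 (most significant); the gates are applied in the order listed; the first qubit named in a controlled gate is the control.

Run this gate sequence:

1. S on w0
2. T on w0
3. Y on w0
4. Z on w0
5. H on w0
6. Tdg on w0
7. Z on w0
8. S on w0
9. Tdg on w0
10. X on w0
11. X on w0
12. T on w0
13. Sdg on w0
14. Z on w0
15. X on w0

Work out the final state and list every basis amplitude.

The final amplitudes are sqrt(2)*exp(I*pi/4)/2 on |0>, -sqrt(2)*I/2 on |1>.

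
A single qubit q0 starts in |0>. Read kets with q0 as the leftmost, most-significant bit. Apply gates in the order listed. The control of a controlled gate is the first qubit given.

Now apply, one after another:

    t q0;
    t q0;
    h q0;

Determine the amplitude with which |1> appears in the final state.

The final state's coefficient on |1> equals sqrt(2)/2.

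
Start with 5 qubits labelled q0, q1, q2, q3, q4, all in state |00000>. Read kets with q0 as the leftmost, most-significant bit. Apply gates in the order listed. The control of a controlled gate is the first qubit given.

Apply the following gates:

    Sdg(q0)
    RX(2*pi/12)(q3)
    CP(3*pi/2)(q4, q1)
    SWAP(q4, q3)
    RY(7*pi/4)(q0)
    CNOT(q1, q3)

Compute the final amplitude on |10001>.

The amplitude on |10001> is -sqrt(6)*I*sqrt(2 - sqrt(2))/8 + sqrt(2)*I*sqrt(2 - sqrt(2))/8.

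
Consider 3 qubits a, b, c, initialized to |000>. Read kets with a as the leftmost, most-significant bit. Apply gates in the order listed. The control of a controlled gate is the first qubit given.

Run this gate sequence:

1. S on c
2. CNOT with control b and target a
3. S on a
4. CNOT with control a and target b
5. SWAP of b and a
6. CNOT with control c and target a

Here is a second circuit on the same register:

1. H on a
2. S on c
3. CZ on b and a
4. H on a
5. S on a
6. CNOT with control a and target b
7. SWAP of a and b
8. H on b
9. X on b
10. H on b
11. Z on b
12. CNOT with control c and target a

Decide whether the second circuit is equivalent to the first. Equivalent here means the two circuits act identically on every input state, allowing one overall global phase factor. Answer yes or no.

Yes, they are equivalent — the unitaries differ by at most a global phase.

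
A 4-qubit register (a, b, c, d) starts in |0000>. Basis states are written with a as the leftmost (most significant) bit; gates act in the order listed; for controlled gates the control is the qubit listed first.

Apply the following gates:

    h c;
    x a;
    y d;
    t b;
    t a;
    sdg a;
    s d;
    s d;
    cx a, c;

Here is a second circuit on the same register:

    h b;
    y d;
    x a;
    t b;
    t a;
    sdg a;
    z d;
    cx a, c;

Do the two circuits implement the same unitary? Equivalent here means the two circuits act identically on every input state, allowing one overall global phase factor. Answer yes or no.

No: there is an input state on which the two circuits produce genuinely different outputs (not merely differing by a phase).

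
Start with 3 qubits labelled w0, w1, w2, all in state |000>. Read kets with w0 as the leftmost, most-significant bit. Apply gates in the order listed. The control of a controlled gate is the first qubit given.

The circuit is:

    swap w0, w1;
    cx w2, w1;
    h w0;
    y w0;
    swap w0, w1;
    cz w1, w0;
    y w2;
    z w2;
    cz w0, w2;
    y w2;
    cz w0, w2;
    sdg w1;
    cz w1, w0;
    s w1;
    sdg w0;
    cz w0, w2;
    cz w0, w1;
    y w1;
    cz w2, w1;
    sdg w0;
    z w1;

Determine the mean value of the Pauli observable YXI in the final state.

The observable YXI averages to 0.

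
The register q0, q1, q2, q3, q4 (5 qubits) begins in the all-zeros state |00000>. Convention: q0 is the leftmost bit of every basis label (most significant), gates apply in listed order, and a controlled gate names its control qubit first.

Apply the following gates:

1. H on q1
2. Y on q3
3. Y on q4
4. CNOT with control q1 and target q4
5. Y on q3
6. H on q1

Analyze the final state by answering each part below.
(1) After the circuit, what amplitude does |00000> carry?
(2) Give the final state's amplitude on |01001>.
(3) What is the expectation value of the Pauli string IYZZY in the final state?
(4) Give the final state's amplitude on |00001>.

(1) |00000> carries amplitude I/2 in the final state.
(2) The amplitude on |01001> is I/2.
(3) In the final state, IYZZY has expectation -1.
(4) The amplitude on |00001> is I/2.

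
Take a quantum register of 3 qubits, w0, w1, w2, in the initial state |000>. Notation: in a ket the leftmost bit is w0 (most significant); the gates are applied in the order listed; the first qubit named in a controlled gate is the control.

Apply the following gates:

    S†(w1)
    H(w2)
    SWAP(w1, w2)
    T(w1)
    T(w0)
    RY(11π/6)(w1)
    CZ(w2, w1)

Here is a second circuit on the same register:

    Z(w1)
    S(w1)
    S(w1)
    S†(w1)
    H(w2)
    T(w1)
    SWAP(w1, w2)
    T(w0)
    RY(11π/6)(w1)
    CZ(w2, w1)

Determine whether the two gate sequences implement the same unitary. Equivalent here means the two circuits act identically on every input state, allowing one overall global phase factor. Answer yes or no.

No, they are not equivalent — no single phase factor reconciles the two unitaries.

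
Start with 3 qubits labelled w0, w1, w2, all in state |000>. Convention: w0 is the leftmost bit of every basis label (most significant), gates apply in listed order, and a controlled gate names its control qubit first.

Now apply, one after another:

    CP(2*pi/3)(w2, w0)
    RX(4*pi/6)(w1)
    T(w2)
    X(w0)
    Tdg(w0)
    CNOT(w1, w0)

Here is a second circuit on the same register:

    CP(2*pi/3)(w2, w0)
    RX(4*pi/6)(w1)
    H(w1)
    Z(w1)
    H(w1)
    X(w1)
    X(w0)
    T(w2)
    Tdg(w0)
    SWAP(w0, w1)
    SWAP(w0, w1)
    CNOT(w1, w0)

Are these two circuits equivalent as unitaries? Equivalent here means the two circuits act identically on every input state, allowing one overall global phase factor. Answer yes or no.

Yes, they are equivalent — the unitaries differ by at most a global phase.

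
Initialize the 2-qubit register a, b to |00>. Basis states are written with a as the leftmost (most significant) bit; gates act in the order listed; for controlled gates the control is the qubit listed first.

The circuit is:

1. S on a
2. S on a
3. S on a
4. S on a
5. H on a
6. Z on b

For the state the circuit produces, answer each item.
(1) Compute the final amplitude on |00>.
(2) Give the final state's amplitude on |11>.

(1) |00> carries amplitude sqrt(2)/2 in the final state. Key observation: steps 1-4 multiply out to the identity, so the circuit reduces to the remaining gates.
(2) The amplitude on |11> is 0.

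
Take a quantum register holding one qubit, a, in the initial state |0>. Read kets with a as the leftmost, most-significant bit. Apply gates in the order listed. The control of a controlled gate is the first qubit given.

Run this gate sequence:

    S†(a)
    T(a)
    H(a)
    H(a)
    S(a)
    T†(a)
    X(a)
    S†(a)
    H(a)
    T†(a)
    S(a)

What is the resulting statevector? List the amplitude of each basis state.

The final amplitudes are -sqrt(2)*I/2 on |0>, sqrt(2)*exp(3*I*pi/4)/2 on |1>.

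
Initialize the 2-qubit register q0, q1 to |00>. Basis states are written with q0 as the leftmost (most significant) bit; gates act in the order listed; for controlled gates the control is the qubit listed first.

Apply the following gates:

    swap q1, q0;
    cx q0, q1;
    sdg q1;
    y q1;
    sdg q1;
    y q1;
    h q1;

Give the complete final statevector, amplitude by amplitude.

The resulting statevector has amplitude -sqrt(2)*I/2 on |00>, -sqrt(2)*I/2 on |01>, 0 on |10>, 0 on |11>.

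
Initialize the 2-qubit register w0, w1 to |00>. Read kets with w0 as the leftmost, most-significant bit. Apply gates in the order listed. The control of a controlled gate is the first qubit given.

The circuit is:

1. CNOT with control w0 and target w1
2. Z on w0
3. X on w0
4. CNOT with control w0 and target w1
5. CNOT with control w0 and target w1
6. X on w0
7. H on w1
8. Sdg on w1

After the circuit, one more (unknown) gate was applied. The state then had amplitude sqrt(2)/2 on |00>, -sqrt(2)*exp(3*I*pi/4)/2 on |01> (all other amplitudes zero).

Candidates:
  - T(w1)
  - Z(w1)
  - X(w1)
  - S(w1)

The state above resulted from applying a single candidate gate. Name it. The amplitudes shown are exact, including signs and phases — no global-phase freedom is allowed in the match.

The unique candidate consistent with the amplitudes is T(w1). Key observation: the block from step 3 through step 6 cancels to the identity and can be dropped.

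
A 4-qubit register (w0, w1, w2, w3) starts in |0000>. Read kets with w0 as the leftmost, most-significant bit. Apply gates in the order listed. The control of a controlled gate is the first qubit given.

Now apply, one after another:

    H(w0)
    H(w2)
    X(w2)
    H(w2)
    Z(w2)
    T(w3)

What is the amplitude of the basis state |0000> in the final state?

The final state's coefficient on |0000> equals sqrt(2)/2.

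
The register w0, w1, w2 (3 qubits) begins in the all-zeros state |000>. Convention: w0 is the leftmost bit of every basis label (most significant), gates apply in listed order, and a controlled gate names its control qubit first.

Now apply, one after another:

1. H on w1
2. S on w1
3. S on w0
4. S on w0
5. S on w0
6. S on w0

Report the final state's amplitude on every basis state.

The final amplitudes are sqrt(2)/2 on |000>, sqrt(2)*I/2 on |010>, and 0 on every other basis state. Key observation: steps 3-6 multiply out to the identity, so the circuit reduces to the remaining gates.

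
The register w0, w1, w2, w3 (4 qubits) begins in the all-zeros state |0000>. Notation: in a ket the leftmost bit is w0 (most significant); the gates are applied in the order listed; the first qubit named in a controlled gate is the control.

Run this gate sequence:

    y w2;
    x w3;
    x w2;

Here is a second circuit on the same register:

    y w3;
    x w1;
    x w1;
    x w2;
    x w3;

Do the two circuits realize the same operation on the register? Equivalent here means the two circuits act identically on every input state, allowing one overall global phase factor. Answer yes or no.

No: there is an input state on which the two circuits produce genuinely different outputs (not merely differing by a phase).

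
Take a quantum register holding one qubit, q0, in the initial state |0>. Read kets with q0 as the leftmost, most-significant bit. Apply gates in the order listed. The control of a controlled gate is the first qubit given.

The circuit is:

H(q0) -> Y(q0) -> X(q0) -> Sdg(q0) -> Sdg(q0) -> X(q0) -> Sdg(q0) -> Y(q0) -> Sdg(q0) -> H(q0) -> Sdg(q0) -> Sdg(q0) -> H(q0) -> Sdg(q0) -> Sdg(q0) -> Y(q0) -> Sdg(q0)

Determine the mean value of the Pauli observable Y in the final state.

The expectation value of Y is 1.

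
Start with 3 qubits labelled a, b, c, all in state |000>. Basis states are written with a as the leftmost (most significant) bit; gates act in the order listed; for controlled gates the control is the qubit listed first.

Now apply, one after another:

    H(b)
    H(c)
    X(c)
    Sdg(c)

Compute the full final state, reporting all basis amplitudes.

The resulting statevector has amplitude 1/2 on |000>, -I/2 on |001>, 1/2 on |010>, -I/2 on |011>, 0 on |100>, 0 on |101>, 0 on |110>, 0 on |111>.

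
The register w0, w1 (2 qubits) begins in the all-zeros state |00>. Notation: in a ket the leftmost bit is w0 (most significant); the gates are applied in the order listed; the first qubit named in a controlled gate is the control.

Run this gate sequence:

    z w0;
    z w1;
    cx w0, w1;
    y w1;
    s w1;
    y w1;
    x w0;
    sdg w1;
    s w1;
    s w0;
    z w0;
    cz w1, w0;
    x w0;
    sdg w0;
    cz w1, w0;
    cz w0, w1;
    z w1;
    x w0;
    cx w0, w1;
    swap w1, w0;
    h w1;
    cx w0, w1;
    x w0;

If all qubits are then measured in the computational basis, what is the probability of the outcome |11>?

A full measurement returns |11> with probability 0.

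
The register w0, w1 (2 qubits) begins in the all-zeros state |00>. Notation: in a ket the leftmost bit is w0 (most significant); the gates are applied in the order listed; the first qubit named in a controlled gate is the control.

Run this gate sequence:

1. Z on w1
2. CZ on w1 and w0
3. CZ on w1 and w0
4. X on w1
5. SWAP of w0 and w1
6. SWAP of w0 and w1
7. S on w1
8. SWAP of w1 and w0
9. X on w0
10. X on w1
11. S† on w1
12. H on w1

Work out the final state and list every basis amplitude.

After the circuit, the state carries amplitude sqrt(2)/2 on |00>, -sqrt(2)/2 on |01>, 0 on |10>, 0 on |11>.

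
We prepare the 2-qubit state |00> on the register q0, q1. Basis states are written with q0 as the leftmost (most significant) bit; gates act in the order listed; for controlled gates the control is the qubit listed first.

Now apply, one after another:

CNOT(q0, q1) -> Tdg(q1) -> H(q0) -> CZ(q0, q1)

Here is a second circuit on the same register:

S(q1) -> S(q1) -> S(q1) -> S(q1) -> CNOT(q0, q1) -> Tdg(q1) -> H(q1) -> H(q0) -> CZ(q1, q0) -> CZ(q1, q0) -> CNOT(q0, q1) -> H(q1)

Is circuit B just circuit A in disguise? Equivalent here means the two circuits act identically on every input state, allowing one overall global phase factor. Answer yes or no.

Yes — the two circuits implement the same unitary up to a global phase.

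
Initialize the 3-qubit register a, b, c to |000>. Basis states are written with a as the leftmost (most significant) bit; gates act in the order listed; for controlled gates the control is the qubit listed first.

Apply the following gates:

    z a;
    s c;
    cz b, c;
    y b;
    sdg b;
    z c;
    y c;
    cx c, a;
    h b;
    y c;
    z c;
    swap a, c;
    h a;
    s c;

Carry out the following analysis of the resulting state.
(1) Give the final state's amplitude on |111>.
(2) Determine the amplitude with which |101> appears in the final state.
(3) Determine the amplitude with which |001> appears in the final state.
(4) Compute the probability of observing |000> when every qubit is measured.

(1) The amplitude on |111> is -I/2.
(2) |101> carries amplitude I/2 in the final state.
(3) The final state's coefficient on |001> equals I/2.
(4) A full measurement returns |000> with probability 0.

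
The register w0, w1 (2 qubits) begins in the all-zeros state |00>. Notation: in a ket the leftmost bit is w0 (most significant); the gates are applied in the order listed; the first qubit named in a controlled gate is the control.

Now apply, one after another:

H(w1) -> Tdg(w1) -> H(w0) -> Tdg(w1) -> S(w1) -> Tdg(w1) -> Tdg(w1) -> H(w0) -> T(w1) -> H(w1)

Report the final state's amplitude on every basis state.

After the circuit, the state carries amplitude 1/2 - exp(3*I*pi/4)/2 on |00>, 1/2 + exp(3*I*pi/4)/2 on |01>, 0 on |10>, 0 on |11>.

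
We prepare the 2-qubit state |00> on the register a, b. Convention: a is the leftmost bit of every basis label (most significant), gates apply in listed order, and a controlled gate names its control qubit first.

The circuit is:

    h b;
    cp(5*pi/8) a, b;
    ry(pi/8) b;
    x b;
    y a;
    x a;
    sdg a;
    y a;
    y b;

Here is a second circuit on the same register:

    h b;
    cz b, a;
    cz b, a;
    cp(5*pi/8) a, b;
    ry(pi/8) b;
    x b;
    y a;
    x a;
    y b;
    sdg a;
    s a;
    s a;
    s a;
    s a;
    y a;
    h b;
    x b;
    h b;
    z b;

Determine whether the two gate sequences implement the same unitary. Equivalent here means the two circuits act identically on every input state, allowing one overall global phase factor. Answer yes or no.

Yes, they are equivalent — the unitaries differ by at most a global phase.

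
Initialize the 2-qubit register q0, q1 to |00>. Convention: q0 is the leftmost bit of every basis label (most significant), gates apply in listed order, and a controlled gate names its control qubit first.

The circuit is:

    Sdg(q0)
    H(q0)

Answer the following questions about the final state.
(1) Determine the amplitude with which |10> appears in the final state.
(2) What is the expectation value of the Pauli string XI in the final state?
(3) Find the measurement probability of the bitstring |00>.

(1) The amplitude on |10> is sqrt(2)/2.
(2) The observable XI averages to 1.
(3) Outcome |00> occurs with probability 1/2.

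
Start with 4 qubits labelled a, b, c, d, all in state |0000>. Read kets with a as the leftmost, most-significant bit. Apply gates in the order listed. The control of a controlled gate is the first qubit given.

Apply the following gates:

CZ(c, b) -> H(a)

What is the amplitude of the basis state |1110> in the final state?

The amplitude on |1110> is 0.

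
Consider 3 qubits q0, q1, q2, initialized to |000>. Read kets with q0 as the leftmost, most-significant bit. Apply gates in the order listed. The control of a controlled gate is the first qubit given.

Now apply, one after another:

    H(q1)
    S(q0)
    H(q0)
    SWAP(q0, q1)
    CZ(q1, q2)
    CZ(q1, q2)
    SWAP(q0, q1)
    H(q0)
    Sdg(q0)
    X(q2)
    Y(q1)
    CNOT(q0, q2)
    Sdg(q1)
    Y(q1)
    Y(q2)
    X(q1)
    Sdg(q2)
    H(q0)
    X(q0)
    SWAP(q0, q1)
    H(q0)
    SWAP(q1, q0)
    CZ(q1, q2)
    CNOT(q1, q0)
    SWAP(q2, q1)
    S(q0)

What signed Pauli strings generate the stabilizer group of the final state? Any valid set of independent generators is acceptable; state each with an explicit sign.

One valid set of independent stabilizer generators is +YII, +IIY, +IZI (any independent generating set of the same group is equally correct).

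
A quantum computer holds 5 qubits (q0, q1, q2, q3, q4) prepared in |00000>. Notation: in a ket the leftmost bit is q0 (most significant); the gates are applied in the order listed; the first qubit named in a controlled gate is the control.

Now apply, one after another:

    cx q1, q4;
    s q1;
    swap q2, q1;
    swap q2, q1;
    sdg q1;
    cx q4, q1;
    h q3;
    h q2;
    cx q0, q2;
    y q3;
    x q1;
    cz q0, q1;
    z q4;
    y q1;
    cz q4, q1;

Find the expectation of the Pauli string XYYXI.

The expectation value of XYYXI is 0. Key observation: gates 2-5 undo each other exactly, leaving only the rest of the circuit to track.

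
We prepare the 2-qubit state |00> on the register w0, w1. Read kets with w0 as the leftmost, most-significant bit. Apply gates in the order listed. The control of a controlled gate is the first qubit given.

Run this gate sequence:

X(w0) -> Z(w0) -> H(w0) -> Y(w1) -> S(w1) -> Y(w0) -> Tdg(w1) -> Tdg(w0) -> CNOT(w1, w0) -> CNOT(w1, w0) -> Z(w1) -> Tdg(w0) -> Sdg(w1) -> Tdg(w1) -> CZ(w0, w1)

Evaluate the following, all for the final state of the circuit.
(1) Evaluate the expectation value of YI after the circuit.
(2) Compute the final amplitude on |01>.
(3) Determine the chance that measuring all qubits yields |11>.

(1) The observable YI averages to 1.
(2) |01> carries amplitude sqrt(2)*I/2 in the final state.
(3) Outcome |11> occurs with probability 1/2.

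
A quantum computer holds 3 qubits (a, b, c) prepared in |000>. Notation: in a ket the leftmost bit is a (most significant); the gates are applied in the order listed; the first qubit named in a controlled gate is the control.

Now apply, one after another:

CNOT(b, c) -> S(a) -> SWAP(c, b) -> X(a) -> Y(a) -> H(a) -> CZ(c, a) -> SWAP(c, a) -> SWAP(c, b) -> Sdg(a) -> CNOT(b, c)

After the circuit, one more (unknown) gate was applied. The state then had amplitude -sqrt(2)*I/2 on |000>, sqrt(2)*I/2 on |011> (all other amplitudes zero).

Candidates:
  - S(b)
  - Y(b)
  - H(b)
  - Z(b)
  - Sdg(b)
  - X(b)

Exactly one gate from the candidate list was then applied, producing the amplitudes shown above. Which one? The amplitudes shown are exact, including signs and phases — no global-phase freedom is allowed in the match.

It was Z(b) that produced the state shown.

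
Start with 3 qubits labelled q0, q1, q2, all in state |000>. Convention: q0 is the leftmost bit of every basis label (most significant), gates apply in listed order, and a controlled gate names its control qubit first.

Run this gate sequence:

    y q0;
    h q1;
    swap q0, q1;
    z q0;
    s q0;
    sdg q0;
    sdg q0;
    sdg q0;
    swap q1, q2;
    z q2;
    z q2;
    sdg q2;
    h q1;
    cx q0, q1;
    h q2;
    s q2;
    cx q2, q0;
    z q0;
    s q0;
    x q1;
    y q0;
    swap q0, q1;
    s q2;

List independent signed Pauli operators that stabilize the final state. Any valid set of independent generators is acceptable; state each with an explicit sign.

The stabilizer group can be generated by +XII, -IYI, +IIX, among other valid generating sets. Key observation: steps 5-6 multiply out to the identity, so the circuit reduces to the remaining gates.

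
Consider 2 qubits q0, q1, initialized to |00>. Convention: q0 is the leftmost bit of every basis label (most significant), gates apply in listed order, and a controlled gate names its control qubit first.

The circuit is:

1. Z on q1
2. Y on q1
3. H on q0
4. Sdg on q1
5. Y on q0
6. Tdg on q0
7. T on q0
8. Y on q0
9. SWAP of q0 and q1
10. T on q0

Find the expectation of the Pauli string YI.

The observable YI averages to 0.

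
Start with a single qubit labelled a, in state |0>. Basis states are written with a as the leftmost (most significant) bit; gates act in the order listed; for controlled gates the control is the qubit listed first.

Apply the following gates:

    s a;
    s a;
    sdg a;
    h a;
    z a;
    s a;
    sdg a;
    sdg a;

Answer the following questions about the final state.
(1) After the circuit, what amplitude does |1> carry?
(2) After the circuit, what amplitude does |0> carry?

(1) |1> carries amplitude sqrt(2)*I/2 in the final state.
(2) |0> carries amplitude sqrt(2)/2 in the final state.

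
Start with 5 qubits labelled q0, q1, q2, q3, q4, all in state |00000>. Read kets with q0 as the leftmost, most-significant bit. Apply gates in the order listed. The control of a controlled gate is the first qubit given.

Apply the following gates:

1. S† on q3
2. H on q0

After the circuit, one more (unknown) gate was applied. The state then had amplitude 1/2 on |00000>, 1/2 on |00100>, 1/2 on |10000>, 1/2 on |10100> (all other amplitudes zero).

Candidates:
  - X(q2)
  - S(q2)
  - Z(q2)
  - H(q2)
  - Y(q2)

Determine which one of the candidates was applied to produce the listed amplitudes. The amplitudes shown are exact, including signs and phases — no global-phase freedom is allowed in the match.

It was H(q2) that produced the state shown.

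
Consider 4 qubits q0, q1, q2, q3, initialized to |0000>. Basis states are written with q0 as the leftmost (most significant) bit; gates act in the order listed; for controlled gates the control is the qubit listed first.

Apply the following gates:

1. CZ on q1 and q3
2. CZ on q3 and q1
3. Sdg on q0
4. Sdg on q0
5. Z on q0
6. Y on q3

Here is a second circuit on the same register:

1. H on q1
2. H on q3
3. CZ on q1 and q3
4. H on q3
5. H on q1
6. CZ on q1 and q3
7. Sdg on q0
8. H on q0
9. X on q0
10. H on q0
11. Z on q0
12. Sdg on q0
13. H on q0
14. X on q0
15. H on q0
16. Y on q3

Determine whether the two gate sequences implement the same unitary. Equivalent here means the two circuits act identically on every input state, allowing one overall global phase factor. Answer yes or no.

No, they are not equivalent — no single phase factor reconciles the two unitaries.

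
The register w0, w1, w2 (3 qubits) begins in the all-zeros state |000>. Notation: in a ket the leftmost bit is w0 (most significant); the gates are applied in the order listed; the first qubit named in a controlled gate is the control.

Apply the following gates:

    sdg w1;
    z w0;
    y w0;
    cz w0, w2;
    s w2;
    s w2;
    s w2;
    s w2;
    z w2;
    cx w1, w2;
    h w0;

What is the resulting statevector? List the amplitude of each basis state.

After the circuit, the state carries amplitude sqrt(2)*I/2 on |000>, -sqrt(2)*I/2 on |100>, and 0 on every other basis state.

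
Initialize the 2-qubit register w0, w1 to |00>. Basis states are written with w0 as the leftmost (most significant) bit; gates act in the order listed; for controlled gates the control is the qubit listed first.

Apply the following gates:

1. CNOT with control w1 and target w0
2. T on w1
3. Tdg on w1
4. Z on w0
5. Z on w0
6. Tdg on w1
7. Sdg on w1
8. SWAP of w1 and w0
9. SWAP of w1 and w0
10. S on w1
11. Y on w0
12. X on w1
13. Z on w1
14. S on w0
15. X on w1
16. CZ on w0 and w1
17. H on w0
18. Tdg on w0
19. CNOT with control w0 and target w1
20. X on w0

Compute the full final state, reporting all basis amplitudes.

The final amplitudes are 0 on |00>, sqrt(2)*exp(3*I*pi/4)/2 on |01>, sqrt(2)/2 on |10>, 0 on |11>. Key observation: the block from step 7 through step 10 cancels to the identity and can be dropped.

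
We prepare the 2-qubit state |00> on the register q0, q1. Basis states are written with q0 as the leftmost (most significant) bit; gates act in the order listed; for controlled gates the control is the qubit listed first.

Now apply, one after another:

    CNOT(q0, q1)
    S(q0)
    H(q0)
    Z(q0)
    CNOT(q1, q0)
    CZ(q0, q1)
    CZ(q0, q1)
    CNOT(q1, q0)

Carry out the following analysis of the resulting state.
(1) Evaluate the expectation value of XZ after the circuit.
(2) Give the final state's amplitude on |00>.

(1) In the final state, XZ has expectation -1. Key observation: steps 5-8 multiply out to the identity, so the circuit reduces to the remaining gates.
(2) The final state's coefficient on |00> equals sqrt(2)/2.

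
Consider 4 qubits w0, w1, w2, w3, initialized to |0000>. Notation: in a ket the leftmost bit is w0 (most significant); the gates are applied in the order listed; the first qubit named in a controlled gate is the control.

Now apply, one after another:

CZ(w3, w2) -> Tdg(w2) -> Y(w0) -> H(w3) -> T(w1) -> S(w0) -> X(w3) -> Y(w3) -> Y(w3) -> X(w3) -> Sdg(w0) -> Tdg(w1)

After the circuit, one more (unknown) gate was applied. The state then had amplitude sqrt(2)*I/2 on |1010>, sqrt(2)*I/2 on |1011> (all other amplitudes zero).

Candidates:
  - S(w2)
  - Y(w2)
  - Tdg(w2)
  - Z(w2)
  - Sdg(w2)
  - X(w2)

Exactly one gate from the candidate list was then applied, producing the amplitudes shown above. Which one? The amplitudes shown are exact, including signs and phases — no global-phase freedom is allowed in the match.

The applied gate was X(w2). Key observation: the block from step 5 through step 12 cancels to the identity and can be dropped.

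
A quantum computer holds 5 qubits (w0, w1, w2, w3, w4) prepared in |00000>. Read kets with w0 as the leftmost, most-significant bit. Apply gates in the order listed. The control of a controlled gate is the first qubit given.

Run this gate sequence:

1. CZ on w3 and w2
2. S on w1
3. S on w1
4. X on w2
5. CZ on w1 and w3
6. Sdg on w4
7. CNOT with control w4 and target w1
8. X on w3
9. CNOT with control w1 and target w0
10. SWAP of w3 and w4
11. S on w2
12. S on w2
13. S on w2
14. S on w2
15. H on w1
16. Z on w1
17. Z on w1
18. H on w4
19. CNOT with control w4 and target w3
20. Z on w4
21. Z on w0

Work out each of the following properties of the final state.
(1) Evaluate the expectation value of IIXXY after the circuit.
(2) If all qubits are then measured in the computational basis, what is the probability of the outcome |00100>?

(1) The expectation value of IIXXY is 0. Key observation: gates 11-14 undo each other exactly, leaving only the rest of the circuit to track.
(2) A full measurement returns |00100> with probability 1/4.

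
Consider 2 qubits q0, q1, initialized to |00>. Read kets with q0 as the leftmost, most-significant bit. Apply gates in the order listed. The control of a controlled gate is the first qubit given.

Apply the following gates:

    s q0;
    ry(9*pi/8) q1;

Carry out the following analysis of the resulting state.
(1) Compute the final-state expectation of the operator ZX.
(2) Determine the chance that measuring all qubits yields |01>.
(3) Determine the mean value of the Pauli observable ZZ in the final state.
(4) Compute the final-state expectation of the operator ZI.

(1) The expectation value of ZX is -sqrt(2 - sqrt(2))/2.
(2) A full measurement returns |01> with probability sin(7*pi/16)**2.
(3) In the final state, ZZ has expectation -sqrt(sqrt(2) + 2)/2.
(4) In the final state, ZI has expectation 1.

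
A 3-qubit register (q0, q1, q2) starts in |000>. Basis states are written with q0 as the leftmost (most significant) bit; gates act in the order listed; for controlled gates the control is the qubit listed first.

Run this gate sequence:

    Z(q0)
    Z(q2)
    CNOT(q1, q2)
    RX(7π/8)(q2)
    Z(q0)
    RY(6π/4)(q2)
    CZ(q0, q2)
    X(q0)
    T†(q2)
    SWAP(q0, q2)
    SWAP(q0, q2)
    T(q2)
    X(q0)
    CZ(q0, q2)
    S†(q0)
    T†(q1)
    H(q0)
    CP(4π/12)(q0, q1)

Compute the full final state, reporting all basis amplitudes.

After the circuit, the state carries amplitude -sin(pi/16)/2 + I*cos(pi/16)/2 on |000>, sin(pi/16)/2 + I*cos(pi/16)/2 on |001>, 0 on |010>, 0 on |011>, -sin(pi/16)/2 + I*cos(pi/16)/2 on |100>, sin(pi/16)/2 + I*cos(pi/16)/2 on |101>, 0 on |110>, 0 on |111>. Key observation: gates 7-14 undo each other exactly, leaving only the rest of the circuit to track.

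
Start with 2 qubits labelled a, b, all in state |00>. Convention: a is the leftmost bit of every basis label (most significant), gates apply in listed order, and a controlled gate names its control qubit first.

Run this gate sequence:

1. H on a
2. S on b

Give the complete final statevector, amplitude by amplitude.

After the circuit, the state carries amplitude sqrt(2)/2 on |00>, 0 on |01>, sqrt(2)/2 on |10>, 0 on |11>.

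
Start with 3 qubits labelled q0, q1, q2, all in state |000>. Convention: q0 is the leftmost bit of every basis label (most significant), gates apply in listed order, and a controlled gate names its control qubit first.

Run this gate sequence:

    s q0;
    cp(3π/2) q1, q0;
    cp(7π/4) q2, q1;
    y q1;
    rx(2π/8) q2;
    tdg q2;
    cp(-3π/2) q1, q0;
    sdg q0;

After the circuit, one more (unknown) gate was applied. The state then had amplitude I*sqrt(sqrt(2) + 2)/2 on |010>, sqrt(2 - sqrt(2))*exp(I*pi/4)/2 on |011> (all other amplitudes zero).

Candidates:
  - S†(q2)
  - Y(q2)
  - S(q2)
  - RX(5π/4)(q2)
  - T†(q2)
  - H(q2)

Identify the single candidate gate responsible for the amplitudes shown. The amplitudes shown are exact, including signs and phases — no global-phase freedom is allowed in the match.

The applied gate was S(q2).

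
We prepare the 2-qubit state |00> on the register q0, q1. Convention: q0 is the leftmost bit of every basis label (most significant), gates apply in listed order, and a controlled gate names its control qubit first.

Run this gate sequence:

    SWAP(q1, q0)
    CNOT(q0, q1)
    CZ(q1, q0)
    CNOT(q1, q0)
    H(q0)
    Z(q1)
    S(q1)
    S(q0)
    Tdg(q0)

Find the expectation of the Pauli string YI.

In the final state, YI has expectation sqrt(2)/2.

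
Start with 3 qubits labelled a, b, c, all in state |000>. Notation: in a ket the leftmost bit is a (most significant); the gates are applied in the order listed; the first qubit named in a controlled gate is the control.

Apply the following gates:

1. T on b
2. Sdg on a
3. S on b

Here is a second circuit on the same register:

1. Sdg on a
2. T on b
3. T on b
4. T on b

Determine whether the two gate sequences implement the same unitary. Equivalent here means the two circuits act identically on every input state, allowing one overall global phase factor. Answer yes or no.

Yes — the two circuits implement the same unitary up to a global phase.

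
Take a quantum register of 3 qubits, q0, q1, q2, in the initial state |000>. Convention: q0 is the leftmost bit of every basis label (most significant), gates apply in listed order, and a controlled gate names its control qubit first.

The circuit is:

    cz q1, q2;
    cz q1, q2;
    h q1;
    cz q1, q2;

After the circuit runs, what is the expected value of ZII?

The observable ZII averages to 1. Key observation: the block from step 1 through step 2 cancels to the identity and can be dropped.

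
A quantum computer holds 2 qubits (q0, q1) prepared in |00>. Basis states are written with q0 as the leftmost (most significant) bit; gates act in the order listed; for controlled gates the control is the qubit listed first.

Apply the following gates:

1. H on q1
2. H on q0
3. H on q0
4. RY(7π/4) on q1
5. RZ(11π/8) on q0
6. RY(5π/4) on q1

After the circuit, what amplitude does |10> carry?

The amplitude on |10> is 0.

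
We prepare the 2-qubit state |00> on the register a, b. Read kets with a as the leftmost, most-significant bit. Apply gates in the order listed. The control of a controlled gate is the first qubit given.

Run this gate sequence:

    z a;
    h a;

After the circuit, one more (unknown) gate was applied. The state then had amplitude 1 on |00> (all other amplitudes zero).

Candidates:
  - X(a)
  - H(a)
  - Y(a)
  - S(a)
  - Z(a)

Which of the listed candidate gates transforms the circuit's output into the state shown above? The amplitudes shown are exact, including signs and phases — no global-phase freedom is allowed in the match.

It was H(a) that produced the state shown.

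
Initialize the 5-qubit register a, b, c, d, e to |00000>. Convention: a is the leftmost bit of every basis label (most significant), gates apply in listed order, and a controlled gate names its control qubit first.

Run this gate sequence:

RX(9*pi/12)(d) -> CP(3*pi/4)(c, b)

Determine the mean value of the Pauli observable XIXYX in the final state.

The observable XIXYX averages to 0.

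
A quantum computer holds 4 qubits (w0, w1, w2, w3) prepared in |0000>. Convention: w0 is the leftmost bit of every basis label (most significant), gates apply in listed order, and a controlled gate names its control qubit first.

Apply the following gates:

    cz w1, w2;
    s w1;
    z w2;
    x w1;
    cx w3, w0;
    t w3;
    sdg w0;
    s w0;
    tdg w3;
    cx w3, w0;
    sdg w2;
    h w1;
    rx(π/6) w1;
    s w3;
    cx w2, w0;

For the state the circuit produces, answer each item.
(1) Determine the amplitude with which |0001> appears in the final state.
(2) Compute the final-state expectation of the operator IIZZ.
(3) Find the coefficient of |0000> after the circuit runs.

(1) The final state's coefficient on |0001> equals 0. Key observation: the block from step 5 through step 10 cancels to the identity and can be dropped.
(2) The expectation value of IIZZ is 1.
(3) |0000> carries amplitude (1 - I)*(1 + sqrt(3)*I)/4 in the final state.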